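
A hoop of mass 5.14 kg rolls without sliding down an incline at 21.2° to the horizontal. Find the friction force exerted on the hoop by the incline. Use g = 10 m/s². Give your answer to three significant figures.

The moment of inertia is MR², giving k ≡ I/(MR²) = 1.
Newton's second law down the slope: Mg sinθ − f = Ma. The torque equation fR = Iα (with α = a/R) gives f = kMa.
Combining, a = g sinθ/(1+k) and f = kMa = kMg sinθ/(1+k).
f = 1 × 5.14 × 10 × sin21.2° / 2 ≈ 9.29 N.

f ≈ 9.29 N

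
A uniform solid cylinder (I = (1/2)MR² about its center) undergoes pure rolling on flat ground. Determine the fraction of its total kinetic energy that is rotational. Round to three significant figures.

fraction ≈ 0.333

The moment of inertia is (1/2)MR², giving k ≡ I/(MR²) = 0.5.
With ω = v/R, KE_trans = ½Mv² and KE_rot = ½Iω² = ½kMv², so KE_total = ½(1+k)Mv².
The rotational fraction is therefore k/(1+k) = 0.5/1.5 ≈ 0.333.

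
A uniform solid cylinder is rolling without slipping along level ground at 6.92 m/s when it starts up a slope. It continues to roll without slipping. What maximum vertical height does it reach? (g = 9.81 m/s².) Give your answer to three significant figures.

h ≈ 3.66 m

For this body I = (1/2)MR², i.e. k = I/(MR²) = 0.5.
Pure rolling means v = ωR; then KE = ½Mv² + ½I(v/R)² = ½(1+k)Mv² = (3/4)Mv².
At the top the kinetic energy is zero, so (3/4)Mv₀² = Mgh.
Thus h = (1+k)v₀²/(2g) = 1.5 × 6.92² / (2 × 9.81) ≈ 3.66 m.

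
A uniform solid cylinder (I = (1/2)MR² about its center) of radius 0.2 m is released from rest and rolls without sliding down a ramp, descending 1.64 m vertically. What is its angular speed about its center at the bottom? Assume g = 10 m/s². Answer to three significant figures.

The moment of inertia is (1/2)MR², giving k ≡ I/(MR²) = 0.5.
The rolling condition ω = v/R makes the rotational term ½I(v/R)² = ½kMv², so KE_total = ½(1+k)Mv² = (3/4)Mv².
Energy conservation Mgh = ½(1+k)Mv² gives v = √(2gh/(1+k)) = √(2 × 10 × 1.64 / 1.5) = 4.676 m/s.
Then ω = v/R = 4.676 / 0.2 ≈ 23.4 rad/s.

ω ≈ 23.4 rad/s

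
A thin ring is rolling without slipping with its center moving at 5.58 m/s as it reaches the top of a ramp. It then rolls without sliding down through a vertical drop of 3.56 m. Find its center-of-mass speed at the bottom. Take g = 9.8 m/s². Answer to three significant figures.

v ≈ 8.13 m/s

The moment of inertia is MR², giving k ≡ I/(MR²) = 1.
Pure rolling means v = ωR; then KE = ½Mv² + ½I(v/R)² = ½(1+k)Mv² = Mv².
Conserving energy between top and bottom: Mv² = Mv₀² + Mgh, hence v² = v₀² + 2gh/(1+k).
v = √(5.58² + 2×9.8×3.56/2) = √66.02 ≈ 8.13 m/s.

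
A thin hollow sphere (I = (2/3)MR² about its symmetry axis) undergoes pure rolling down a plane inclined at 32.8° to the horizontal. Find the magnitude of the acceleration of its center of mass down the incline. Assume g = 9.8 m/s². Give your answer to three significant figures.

a ≈ 3.19 m/s²

The moment of inertia is (2/3)MR², giving k ≡ I/(MR²) = 2/3.
Along the incline Mg sinθ − f = Ma, and torque about the center fR = Iα = kMR²(a/R) gives f = kMa.
Eliminating f: Mg sinθ = (1+k)Ma, so a = g sinθ/(1+k) = 9.8 × sin32.8° / 1.667 ≈ 3.19 m/s².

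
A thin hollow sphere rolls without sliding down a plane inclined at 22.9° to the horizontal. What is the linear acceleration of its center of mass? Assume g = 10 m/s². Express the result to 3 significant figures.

The moment of inertia is (2/3)MR², giving k ≡ I/(MR²) = 2/3.
Translational: Mg sinθ − f = Ma. Rotational about the CM: fR = Iα = kMRa, so f = kMa.
Eliminating f: Mg sinθ = (1+k)Ma, so a = g sinθ/(1+k) = 10 × sin22.9° / 1.667 ≈ 2.33 m/s².

a ≈ 2.33 m/s²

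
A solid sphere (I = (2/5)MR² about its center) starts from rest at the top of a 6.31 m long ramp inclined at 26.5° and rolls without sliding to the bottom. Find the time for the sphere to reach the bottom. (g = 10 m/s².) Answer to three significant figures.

t ≈ 1.99 s

The moment of inertia is (2/5)MR², giving k ≡ I/(MR²) = 0.4.
Translational: Mg sinθ − f = Ma. Rotational about the CM: fR = Iα = kMRa, so f = kMa.
Hence a = g sinθ/(1+k) = 10×sin26.5°/1.4 = 3.187 m/s².
With constant a from rest, t = √(2L/a) = √(2·6.31/3.187) ≈ 1.99 s.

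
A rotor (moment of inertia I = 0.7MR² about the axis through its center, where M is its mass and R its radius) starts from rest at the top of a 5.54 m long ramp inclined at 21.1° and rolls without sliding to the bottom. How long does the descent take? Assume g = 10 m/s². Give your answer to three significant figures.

For this body I = 0.7MR², i.e. k = I/(MR²) = 0.7.
Along the incline Mg sinθ − f = Ma, and torque about the center fR = Iα = kMR²(a/R) gives f = kMa.
Hence a = g sinθ/(1+k) = 10×sin21.1°/1.7 = 2.118 m/s².
Starting from rest, L = ½at², so t = √(2L/a) = √(2×5.54/2.118) ≈ 2.29 s.

t ≈ 2.29 s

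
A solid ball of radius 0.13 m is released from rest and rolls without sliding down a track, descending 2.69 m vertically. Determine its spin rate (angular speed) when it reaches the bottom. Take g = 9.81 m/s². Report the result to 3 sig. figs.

For this body I = (2/5)MR², i.e. k = I/(MR²) = 0.4.
Pure rolling means v = ωR; then KE = ½Mv² + ½I(v/R)² = ½(1+k)Mv² = (7/10)Mv².
Energy conservation Mgh = ½(1+k)Mv² gives v = √(2gh/(1+k)) = √(2 × 9.81 × 2.69 / 1.4) = 6.14 m/s.
Then ω = v/R = 6.14 / 0.13 ≈ 47.2 rad/s.

ω ≈ 47.2 rad/s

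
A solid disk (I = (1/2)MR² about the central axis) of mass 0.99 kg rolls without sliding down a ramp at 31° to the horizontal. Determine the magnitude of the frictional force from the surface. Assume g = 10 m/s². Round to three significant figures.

f ≈ 1.70 N

Here I = (1/2)MR², so the shape factor k = I/(MR²) = 0.5.
Translational: Mg sinθ − f = Ma. Rotational about the CM: fR = Iα = kMRa, so f = kMa.
Combining, a = g sinθ/(1+k) and f = kMa = kMg sinθ/(1+k).
f = 0.5 × 0.99 × 10 × sin31° / 1.5 ≈ 1.70 N.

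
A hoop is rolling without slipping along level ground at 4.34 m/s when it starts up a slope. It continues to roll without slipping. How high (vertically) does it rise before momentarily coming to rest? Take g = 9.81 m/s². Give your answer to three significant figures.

Here I = MR², so the shape factor k = I/(MR²) = 1.
The rolling condition ω = v/R makes the rotational term ½I(v/R)² = ½kMv², so KE_total = ½(1+k)Mv² = Mv².
At the top the kinetic energy is zero, so Mv₀² = Mgh.
Thus h = (1+k)v₀²/(2g) = 2 × 4.34² / (2 × 9.81) ≈ 1.92 m.

h ≈ 1.92 m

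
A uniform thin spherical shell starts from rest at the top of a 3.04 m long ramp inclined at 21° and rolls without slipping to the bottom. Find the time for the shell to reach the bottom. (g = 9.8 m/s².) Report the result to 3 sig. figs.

t ≈ 1.70 s

The moment of inertia is (2/3)MR², giving k ≡ I/(MR²) = 2/3.
Along the incline Mg sinθ − f = Ma, and torque about the center fR = Iα = kMR²(a/R) gives f = kMa.
Hence a = g sinθ/(1+k) = 9.8×sin21°/1.667 = 2.107 m/s².
With constant a from rest, t = √(2L/a) = √(2·3.04/2.107) ≈ 1.70 s.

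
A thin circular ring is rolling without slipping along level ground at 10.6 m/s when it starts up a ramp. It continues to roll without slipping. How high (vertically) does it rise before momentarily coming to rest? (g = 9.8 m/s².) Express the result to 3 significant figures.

With I = MR², the ratio k = I/(MR²) is 1.
Pure rolling means v = ωR; then KE = ½Mv² + ½I(v/R)² = ½(1+k)Mv² = Mv².
All of this converts to potential energy at the highest point: Mv₀² = Mgh.
Thus h = (1+k)v₀²/(2g) = 2 × 10.6² / (2 × 9.8) ≈ 11.5 m.

h ≈ 11.5 m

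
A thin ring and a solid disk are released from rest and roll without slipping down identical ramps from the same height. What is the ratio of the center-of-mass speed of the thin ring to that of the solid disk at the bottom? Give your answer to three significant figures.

Each satisfies Mgh = ½(1+k)Mv² with k = I/(MR²), so v ∝ 1/√(1+k).
For the thin ring k = 1; for the solid disk k = 0.5.
v₁/v₂ = √((1+k₂)/(1+k₁)) = √(1.5/2) ≈ 0.866.

v_ratio ≈ 0.866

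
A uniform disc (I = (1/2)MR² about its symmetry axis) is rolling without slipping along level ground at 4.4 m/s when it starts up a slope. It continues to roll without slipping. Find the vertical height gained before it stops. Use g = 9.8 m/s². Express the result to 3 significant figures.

h ≈ 1.48 m

For this body I = (1/2)MR², i.e. k = I/(MR²) = 0.5.
Pure rolling means v = ωR; then KE = ½Mv² + ½I(v/R)² = ½(1+k)Mv² = (3/4)Mv².
All of this converts to potential energy at the highest point: (3/4)Mv₀² = Mgh.
Thus h = (1+k)v₀²/(2g) = 1.5 × 4.4² / (2 × 9.8) ≈ 1.48 m.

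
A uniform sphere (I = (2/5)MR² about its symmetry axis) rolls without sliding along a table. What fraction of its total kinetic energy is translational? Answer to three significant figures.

fraction ≈ 0.714

Here I = (2/5)MR², so the shape factor k = I/(MR²) = 0.4.
Since ω = v/R, the translational part is ½Mv² and the rotational part is ½I(v/R)² = ½kMv²; the total is ½(1+k)Mv².
The translational fraction is therefore 1/(1+k) = 1/1.4 ≈ 0.714.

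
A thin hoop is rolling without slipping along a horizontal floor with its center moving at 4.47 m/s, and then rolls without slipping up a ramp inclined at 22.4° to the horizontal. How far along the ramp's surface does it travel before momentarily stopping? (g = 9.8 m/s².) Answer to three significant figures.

Here I = MR², so the shape factor k = I/(MR²) = 1.
Rolling without slipping gives ω = v/R, so the total kinetic energy is ½Mv² + ½Iω² = ½(1+k)Mv² = Mv².
Setting this equal to Mgh gives the vertical rise h = (1+k)v₀²/(2g) = 2×4.47²/(2×9.8) = 2.039 m.
The distance along the slope is d = h/sinθ = 2.039/sin22.4° ≈ 5.35 m.

d ≈ 5.35 m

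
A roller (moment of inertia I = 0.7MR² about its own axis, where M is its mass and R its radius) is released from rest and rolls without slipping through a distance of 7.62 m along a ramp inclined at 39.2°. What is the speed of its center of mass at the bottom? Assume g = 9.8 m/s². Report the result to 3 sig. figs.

Here I = 0.7MR², so the shape factor k = I/(MR²) = 0.7.
Rolling without slipping gives ω = v/R, so the total kinetic energy is ½Mv² + ½Iω² = ½(1+k)Mv² = (17/20)Mv².
The vertical drop is h = L sinθ = 7.62 × sin39.2° = 4.816 m.
Setting Mgh = (17/20)Mv² gives v = √(2gh/(1+k)) = √(2·9.8·4.816/1.7) ≈ 7.45 m/s.

v ≈ 7.45 m/s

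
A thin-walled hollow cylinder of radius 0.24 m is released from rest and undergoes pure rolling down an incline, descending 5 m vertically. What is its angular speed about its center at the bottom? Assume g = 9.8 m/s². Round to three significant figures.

For this body I = MR², i.e. k = I/(MR²) = 1.
Pure rolling means v = ωR; then KE = ½Mv² + ½I(v/R)² = ½(1+k)Mv² = Mv².
Energy conservation Mgh = ½(1+k)Mv² gives v = √(2gh/(1+k)) = √(2 × 9.8 × 5 / 2) = 7 m/s.
Then ω = v/R = 7 / 0.24 ≈ 29.2 rad/s.

ω ≈ 29.2 rad/s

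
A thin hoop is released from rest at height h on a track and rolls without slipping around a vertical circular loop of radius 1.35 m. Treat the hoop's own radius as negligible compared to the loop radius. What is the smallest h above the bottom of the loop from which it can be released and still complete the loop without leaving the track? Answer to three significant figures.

h_min ≈ 4.05 m

Here I = MR², so the shape factor k = I/(MR²) = 1.
At the top of the loop, the minimum-contact condition is Mg = Mv_top²/r, so v_top² = gr.
With ω = v/R, the kinetic energy at speed v is ½(1+k)Mv² = Mv².
Energy conservation from release (height h) to the top (height 2r): Mgh = Mg(2r) + M·gr.
Thus h_min = 2r + (1+k)r/2 = r(2 + 2/2) = 1.35 × 3 ≈ 4.05 m.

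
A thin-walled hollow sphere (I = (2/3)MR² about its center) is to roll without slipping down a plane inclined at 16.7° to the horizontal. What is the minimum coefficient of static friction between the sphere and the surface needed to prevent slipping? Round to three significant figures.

μ_min ≈ 0.120

For this body I = (2/3)MR², i.e. k = I/(MR²) = 2/3.
Newton's second law down the slope: Mg sinθ − f = Ma. The torque equation fR = Iα (with α = a/R) gives f = kMa.
These give a = g sinθ/(1+k) and the required friction f = kMg sinθ/(1+k).
With N = Mg cosθ, the no-slip condition f ≤ μN gives μ_min = f/N = k tanθ/(1+k).
μ_min = (2/3) × tan16.7° / 1.667 ≈ 0.120.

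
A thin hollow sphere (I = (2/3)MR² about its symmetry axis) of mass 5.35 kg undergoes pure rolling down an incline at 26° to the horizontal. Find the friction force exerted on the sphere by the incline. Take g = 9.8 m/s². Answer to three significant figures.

f ≈ 9.19 N

With I = (2/3)MR², the ratio k = I/(MR²) is 2/3.
Along the incline Mg sinθ − f = Ma, and torque about the center fR = Iα = kMR²(a/R) gives f = kMa.
Combining, a = g sinθ/(1+k) and f = kMa = kMg sinθ/(1+k).
f = (2/3) × 5.35 × 9.8 × sin26° / 1.667 ≈ 9.19 N.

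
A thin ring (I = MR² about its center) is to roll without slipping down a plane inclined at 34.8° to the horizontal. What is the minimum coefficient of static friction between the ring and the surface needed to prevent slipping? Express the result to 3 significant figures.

For this body I = MR², i.e. k = I/(MR²) = 1.
Translational: Mg sinθ − f = Ma. Rotational about the CM: fR = Iα = kMRa, so f = kMa.
These give a = g sinθ/(1+k) and the required friction f = kMg sinθ/(1+k).
With N = Mg cosθ, the no-slip condition f ≤ μN gives μ_min = f/N = k tanθ/(1+k).
μ_min = 1 × tan34.8° / 2 ≈ 0.348.

μ_min ≈ 0.348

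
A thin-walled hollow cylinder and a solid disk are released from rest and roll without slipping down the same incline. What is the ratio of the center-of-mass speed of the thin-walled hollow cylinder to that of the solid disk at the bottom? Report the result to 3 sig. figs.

v_ratio ≈ 0.866

Each satisfies Mgh = ½(1+k)Mv² with k = I/(MR²), so v ∝ 1/√(1+k).
For the thin-walled hollow cylinder k = 1; for the solid disk k = 0.5.
v₁/v₂ = √((1+k₂)/(1+k₁)) = √(1.5/2) ≈ 0.866.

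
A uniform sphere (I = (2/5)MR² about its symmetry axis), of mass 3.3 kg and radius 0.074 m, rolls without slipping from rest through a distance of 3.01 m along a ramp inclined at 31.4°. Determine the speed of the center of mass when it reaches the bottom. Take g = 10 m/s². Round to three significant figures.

For this body I = (2/5)MR², i.e. k = I/(MR²) = 0.4.
Since it rolls without slipping, ω = v/R and KE = ½Mv² + ½Iω² = ½(1+k)Mv² = (7/10)Mv².
The vertical drop is h = L sinθ = 3.01 × sin31.4° = 1.568 m.
Setting Mgh = (7/10)Mv² gives v = √(2gh/(1+k)) = √(2·10·1.568/1.4) ≈ 4.73 m/s.

v ≈ 4.73 m/s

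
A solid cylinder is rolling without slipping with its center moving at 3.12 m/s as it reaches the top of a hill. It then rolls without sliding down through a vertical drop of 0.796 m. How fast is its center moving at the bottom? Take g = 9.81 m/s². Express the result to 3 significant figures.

The moment of inertia is (1/2)MR², giving k ≡ I/(MR²) = 0.5.
Since it rolls without slipping, ω = v/R and KE = ½Mv² + ½Iω² = ½(1+k)Mv² = (3/4)Mv².
Energy conservation: (3/4)Mv₀² + Mgh = (3/4)Mv², so v² = v₀² + 2gh/(1+k).
v = √(3.12² + 2×9.81×0.796/1.5) = √20.15 ≈ 4.49 m/s.

v ≈ 4.49 m/s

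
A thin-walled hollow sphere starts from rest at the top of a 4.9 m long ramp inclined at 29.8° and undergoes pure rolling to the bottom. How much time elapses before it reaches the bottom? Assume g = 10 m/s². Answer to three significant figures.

With I = (2/3)MR², the ratio k = I/(MR²) is 2/3.
Along the incline Mg sinθ − f = Ma, and torque about the center fR = Iα = kMR²(a/R) gives f = kMa.
Hence a = g sinθ/(1+k) = 10×sin29.8°/1.667 = 2.982 m/s².
Starting from rest, L = ½at², so t = √(2L/a) = √(2×4.9/2.982) ≈ 1.81 s.

t ≈ 1.81 s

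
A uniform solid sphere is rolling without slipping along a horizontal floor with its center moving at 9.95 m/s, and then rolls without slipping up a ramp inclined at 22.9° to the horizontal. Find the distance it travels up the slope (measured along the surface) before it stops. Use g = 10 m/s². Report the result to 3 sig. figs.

The moment of inertia is (2/5)MR², giving k ≡ I/(MR²) = 0.4.
The rolling condition ω = v/R makes the rotational term ½I(v/R)² = ½kMv², so KE_total = ½(1+k)Mv² = (7/10)Mv².
Setting this equal to Mgh gives the vertical rise h = (1+k)v₀²/(2g) = 1.4×9.95²/(2×10) = 6.93 m.
Along the incline, d = h/sinθ = 6.93/sin22.9° ≈ 17.8 m.

d ≈ 17.8 m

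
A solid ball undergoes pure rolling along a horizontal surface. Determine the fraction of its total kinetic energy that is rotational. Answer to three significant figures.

fraction ≈ 0.286

For this body I = (2/5)MR², i.e. k = I/(MR²) = 0.4.
With ω = v/R, KE_trans = ½Mv² and KE_rot = ½Iω² = ½kMv², so KE_total = ½(1+k)Mv².
The rotational fraction is therefore k/(1+k) = 0.4/1.4 ≈ 0.286.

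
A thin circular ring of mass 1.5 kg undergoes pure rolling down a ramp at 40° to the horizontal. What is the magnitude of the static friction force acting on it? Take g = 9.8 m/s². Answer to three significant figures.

With I = MR², the ratio k = I/(MR²) is 1.
Translational: Mg sinθ − f = Ma. Rotational about the CM: fR = Iα = kMRa, so f = kMa.
Combining, a = g sinθ/(1+k) and f = kMa = kMg sinθ/(1+k).
f = 1 × 1.5 × 9.8 × sin40° / 2 ≈ 4.72 N.

f ≈ 4.72 N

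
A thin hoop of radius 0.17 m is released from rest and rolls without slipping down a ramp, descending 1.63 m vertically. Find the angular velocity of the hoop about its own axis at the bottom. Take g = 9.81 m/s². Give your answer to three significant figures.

With I = MR², the ratio k = I/(MR²) is 1.
The rolling condition ω = v/R makes the rotational term ½I(v/R)² = ½kMv², so KE_total = ½(1+k)Mv² = Mv².
Energy conservation Mgh = ½(1+k)Mv² gives v = √(2gh/(1+k)) = √(2 × 9.81 × 1.63 / 2) = 3.999 m/s.
The angular speed follows from ω = v/R = 3.999/0.17 ≈ 23.5 rad/s.

ω ≈ 23.5 rad/s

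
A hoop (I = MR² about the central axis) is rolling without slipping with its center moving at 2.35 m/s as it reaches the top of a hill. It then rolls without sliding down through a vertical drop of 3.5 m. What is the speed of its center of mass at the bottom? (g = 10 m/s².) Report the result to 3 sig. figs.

v ≈ 6.37 m/s

Here I = MR², so the shape factor k = I/(MR²) = 1.
Since it rolls without slipping, ω = v/R and KE = ½Mv² + ½Iω² = ½(1+k)Mv² = Mv².
Conserving energy between top and bottom: Mv² = Mv₀² + Mgh, hence v² = v₀² + 2gh/(1+k).
v = √(2.35² + 2×10×3.5/2) = √40.52 ≈ 6.37 m/s.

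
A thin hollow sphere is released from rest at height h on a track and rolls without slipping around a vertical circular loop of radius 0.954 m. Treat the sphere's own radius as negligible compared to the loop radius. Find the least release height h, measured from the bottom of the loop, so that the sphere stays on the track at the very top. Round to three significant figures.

h_min ≈ 2.70 m

The moment of inertia is (2/3)MR², giving k ≡ I/(MR²) = 2/3.
At the top, contact is just lost when gravity alone supplies the centripetal force: Mg = Mv_top²/r, i.e. v_top² = gr.
With ω = v/R, the kinetic energy at speed v is ½(1+k)Mv² = (5/6)Mv².
Energy conservation from release (height h) to the top (height 2r): Mgh = Mg(2r) + (5/6)M·gr.
Thus h_min = 2r + (1+k)r/2 = r(2 + 1.667/2) = 0.954 × 2.833 ≈ 2.70 m.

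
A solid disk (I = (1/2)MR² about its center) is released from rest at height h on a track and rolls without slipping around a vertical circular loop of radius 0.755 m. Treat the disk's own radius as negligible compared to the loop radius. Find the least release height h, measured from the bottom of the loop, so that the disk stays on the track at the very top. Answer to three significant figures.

h_min ≈ 2.08 m

For this body I = (1/2)MR², i.e. k = I/(MR²) = 0.5.
At the top, contact is just lost when gravity alone supplies the centripetal force: Mg = Mv_top²/r, i.e. v_top² = gr.
With ω = v/R, the kinetic energy at speed v is ½(1+k)Mv² = (3/4)Mv².
Energy conservation from release (height h) to the top (height 2r): Mgh = Mg(2r) + (3/4)M·gr.
Thus h_min = 2r + (1+k)r/2 = r(2 + 1.5/2) = 0.755 × 2.75 ≈ 2.08 m.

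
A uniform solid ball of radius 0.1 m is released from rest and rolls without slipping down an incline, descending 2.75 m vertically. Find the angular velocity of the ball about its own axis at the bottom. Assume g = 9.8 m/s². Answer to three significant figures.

For this body I = (2/5)MR², i.e. k = I/(MR²) = 0.4.
Rolling without slipping gives ω = v/R, so the total kinetic energy is ½Mv² + ½Iω² = ½(1+k)Mv² = (7/10)Mv².
Energy conservation Mgh = ½(1+k)Mv² gives v = √(2gh/(1+k)) = √(2 × 9.8 × 2.75 / 1.4) = 6.205 m/s.
Then ω = v/R = 6.205 / 0.1 ≈ 62.0 rad/s.

ω ≈ 62.0 rad/s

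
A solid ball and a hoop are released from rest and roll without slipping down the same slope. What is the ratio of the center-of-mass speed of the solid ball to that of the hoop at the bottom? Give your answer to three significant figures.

v_ratio ≈ 1.20

Each satisfies Mgh = ½(1+k)Mv² with k = I/(MR²), so v ∝ 1/√(1+k).
For the solid ball k = 0.4; for the hoop k = 1.
v₁/v₂ = √((1+k₂)/(1+k₁)) = √(2/1.4) ≈ 1.20.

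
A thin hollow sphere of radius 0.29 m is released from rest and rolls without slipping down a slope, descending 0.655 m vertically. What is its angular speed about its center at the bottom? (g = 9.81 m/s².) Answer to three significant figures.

ω ≈ 9.58 rad/s

Here I = (2/3)MR², so the shape factor k = I/(MR²) = 2/3.
Since it rolls without slipping, ω = v/R and KE = ½Mv² + ½Iω² = ½(1+k)Mv² = (5/6)Mv².
Energy conservation Mgh = ½(1+k)Mv² gives v = √(2gh/(1+k)) = √(2 × 9.81 × 0.655 / 1.667) = 2.777 m/s.
Then ω = v/R = 2.777 / 0.29 ≈ 9.58 rad/s.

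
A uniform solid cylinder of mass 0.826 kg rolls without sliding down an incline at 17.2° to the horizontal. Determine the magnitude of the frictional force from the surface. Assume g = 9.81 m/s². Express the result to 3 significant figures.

f ≈ 0.799 N

For this body I = (1/2)MR², i.e. k = I/(MR²) = 0.5.
Along the incline Mg sinθ − f = Ma, and torque about the center fR = Iα = kMR²(a/R) gives f = kMa.
Combining, a = g sinθ/(1+k) and f = kMa = kMg sinθ/(1+k).
f = 0.5 × 0.826 × 9.81 × sin17.2° / 1.5 ≈ 0.799 N.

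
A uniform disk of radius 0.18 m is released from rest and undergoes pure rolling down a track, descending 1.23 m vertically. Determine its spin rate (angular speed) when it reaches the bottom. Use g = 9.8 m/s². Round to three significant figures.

ω ≈ 22.3 rad/s

With I = (1/2)MR², the ratio k = I/(MR²) is 0.5.
Since it rolls without slipping, ω = v/R and KE = ½Mv² + ½Iω² = ½(1+k)Mv² = (3/4)Mv².
Energy conservation Mgh = ½(1+k)Mv² gives v = √(2gh/(1+k)) = √(2 × 9.8 × 1.23 / 1.5) = 4.009 m/s.
The angular speed follows from ω = v/R = 4.009/0.18 ≈ 22.3 rad/s.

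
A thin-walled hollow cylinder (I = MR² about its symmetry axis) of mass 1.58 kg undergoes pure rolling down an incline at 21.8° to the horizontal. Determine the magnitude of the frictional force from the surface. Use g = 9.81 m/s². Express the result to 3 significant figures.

For this body I = MR², i.e. k = I/(MR²) = 1.
Along the incline Mg sinθ − f = Ma, and torque about the center fR = Iα = kMR²(a/R) gives f = kMa.
Combining, a = g sinθ/(1+k) and f = kMa = kMg sinθ/(1+k).
f = 1 × 1.58 × 9.81 × sin21.8° / 2 ≈ 2.88 N.

f ≈ 2.88 N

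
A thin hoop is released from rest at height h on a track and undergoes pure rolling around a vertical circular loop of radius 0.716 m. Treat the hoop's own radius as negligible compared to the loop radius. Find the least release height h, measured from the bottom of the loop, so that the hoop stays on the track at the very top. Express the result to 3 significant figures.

With I = MR², the ratio k = I/(MR²) is 1.
At the top of the loop, the minimum-contact condition is Mg = Mv_top²/r, so v_top² = gr.
With ω = v/R, the kinetic energy at speed v is ½(1+k)Mv² = Mv².
Energy conservation from release (height h) to the top (height 2r): Mgh = Mg(2r) + M·gr.
Thus h_min = 2r + (1+k)r/2 = r(2 + 2/2) = 0.716 × 3 ≈ 2.15 m.

h_min ≈ 2.15 m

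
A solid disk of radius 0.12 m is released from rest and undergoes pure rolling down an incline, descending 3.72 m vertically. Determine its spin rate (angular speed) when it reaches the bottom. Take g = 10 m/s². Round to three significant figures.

With I = (1/2)MR², the ratio k = I/(MR²) is 0.5.
Rolling without slipping gives ω = v/R, so the total kinetic energy is ½Mv² + ½Iω² = ½(1+k)Mv² = (3/4)Mv².
Energy conservation Mgh = ½(1+k)Mv² gives v = √(2gh/(1+k)) = √(2 × 10 × 3.72 / 1.5) = 7.043 m/s.
The angular speed follows from ω = v/R = 7.043/0.12 ≈ 58.7 rad/s.

ω ≈ 58.7 rad/s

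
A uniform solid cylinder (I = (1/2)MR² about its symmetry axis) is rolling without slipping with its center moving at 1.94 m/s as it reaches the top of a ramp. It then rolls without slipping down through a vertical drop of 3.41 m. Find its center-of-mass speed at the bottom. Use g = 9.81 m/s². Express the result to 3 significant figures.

v ≈ 6.95 m/s

For this body I = (1/2)MR², i.e. k = I/(MR²) = 0.5.
Since it rolls without slipping, ω = v/R and KE = ½Mv² + ½Iω² = ½(1+k)Mv² = (3/4)Mv².
Conserving energy between top and bottom: (3/4)Mv² = (3/4)Mv₀² + Mgh, hence v² = v₀² + 2gh/(1+k).
v = √(1.94² + 2×9.81×3.41/1.5) = √48.37 ≈ 6.95 m/s.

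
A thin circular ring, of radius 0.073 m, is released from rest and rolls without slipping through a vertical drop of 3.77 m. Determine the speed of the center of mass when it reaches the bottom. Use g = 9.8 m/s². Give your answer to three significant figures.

For this body I = MR², i.e. k = I/(MR²) = 1.
Rolling without slipping gives ω = v/R, so the total kinetic energy is ½Mv² + ½Iω² = ½(1+k)Mv² = Mv².
Setting Mgh = Mv² gives v = √(2gh/(1+k)) = √(2·9.8·3.77/2) ≈ 6.08 m/s.

v ≈ 6.08 m/s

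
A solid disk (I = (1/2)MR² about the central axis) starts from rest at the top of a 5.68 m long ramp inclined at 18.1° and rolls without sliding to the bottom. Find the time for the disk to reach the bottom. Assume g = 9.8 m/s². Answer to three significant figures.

t ≈ 2.37 s

The moment of inertia is (1/2)MR², giving k ≡ I/(MR²) = 0.5.
Translational: Mg sinθ − f = Ma. Rotational about the CM: fR = Iα = kMRa, so f = kMa.
Hence a = g sinθ/(1+k) = 9.8×sin18.1°/1.5 = 2.03 m/s².
Starting from rest, L = ½at², so t = √(2L/a) = √(2×5.68/2.03) ≈ 2.37 s.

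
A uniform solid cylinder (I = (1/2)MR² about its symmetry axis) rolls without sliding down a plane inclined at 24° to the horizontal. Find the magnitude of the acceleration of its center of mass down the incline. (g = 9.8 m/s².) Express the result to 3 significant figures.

a ≈ 2.66 m/s²

The moment of inertia is (1/2)MR², giving k ≡ I/(MR²) = 0.5.
Translational: Mg sinθ − f = Ma. Rotational about the CM: fR = Iα = kMRa, so f = kMa.
Eliminating f: Mg sinθ = (1+k)Ma, so a = g sinθ/(1+k) = 9.8 × sin24° / 1.5 ≈ 2.66 m/s².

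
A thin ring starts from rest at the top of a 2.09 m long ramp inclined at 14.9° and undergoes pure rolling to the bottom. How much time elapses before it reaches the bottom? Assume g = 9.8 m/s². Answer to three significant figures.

t ≈ 1.82 s

With I = MR², the ratio k = I/(MR²) is 1.
Translational: Mg sinθ − f = Ma. Rotational about the CM: fR = Iα = kMRa, so f = kMa.
Hence a = g sinθ/(1+k) = 9.8×sin14.9°/2 = 1.26 m/s².
Starting from rest, L = ½at², so t = √(2L/a) = √(2×2.09/1.26) ≈ 1.82 s.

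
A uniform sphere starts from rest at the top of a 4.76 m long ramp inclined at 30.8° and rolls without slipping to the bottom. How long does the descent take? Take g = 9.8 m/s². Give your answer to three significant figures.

For this body I = (2/5)MR², i.e. k = I/(MR²) = 0.4.
Translational: Mg sinθ − f = Ma. Rotational about the CM: fR = Iα = kMRa, so f = kMa.
Hence a = g sinθ/(1+k) = 9.8×sin30.8°/1.4 = 3.584 m/s².
Starting from rest, L = ½at², so t = √(2L/a) = √(2×4.76/3.584) ≈ 1.63 s.

t ≈ 1.63 s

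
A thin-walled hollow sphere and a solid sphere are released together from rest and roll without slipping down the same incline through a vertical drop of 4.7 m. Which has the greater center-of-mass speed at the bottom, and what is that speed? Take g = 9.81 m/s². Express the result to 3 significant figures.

For rolling without slipping, Mgh = ½(1+k)Mv² where k = I/(MR²), so v = √(2gh/(1+k)).
Thin-walled hollow sphere: k = 2/3, giving v = √(2×9.81×4.7/1.667) = 7.438 m/s.
Solid sphere: k = 0.4, giving v = √(2×9.81×4.7/1.4) = 8.116 m/s.
The smaller k wins: the solid sphere, at ≈ 8.12 m/s.

the solid sphere, at v ≈ 8.12 m/s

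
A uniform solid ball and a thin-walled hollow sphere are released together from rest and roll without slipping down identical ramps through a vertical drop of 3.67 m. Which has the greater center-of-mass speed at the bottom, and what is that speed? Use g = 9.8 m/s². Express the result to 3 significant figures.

the uniform solid ball, at v ≈ 7.17 m/s

For rolling without slipping, Mgh = ½(1+k)Mv² where k = I/(MR²), so v = √(2gh/(1+k)).
Uniform solid ball: k = 0.4, giving v = √(2×9.8×3.67/1.4) = 7.168 m/s.
Thin-walled hollow sphere: k = 2/3, giving v = √(2×9.8×3.67/1.667) = 6.57 m/s.
The smaller k wins: the uniform solid ball, at ≈ 7.17 m/s.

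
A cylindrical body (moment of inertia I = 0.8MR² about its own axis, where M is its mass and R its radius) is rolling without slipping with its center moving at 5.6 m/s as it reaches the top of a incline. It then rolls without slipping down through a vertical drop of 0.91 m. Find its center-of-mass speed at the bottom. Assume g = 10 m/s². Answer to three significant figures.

v ≈ 6.44 m/s

With I = 0.8MR², the ratio k = I/(MR²) is 0.8.
Since it rolls without slipping, ω = v/R and KE = ½Mv² + ½Iω² = ½(1+k)Mv² = (9/10)Mv².
Conserving energy between top and bottom: (9/10)Mv² = (9/10)Mv₀² + Mgh, hence v² = v₀² + 2gh/(1+k).
v = √(5.6² + 2×10×0.91/1.8) = √41.47 ≈ 6.44 m/s.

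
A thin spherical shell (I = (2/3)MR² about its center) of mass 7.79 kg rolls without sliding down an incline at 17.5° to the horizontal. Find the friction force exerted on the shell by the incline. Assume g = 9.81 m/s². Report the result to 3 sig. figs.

f ≈ 9.19 N

The moment of inertia is (2/3)MR², giving k ≡ I/(MR²) = 2/3.
Translational: Mg sinθ − f = Ma. Rotational about the CM: fR = Iα = kMRa, so f = kMa.
Combining, a = g sinθ/(1+k) and f = kMa = kMg sinθ/(1+k).
f = (2/3) × 7.79 × 9.81 × sin17.5° / 1.667 ≈ 9.19 N.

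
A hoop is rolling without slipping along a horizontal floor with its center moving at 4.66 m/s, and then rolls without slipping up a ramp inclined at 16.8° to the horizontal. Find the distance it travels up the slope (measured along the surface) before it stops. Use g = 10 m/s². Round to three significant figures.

d ≈ 7.51 m

For this body I = MR², i.e. k = I/(MR²) = 1.
Rolling without slipping gives ω = v/R, so the total kinetic energy is ½Mv² + ½Iω² = ½(1+k)Mv² = Mv².
Setting this equal to Mgh gives the vertical rise h = (1+k)v₀²/(2g) = 2×4.66²/(2×10) = 2.172 m.
Along the incline, d = h/sinθ = 2.172/sin16.8° ≈ 7.51 m.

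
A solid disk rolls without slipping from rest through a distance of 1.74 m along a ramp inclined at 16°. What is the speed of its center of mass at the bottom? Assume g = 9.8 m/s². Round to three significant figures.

Here I = (1/2)MR², so the shape factor k = I/(MR²) = 0.5.
Since it rolls without slipping, ω = v/R and KE = ½Mv² + ½Iω² = ½(1+k)Mv² = (3/4)Mv².
The vertical drop is h = L sinθ = 1.74 × sin16° = 0.4796 m.
Setting Mgh = (3/4)Mv² gives v = √(2gh/(1+k)) = √(2·9.8·0.4796/1.5) ≈ 2.50 m/s.

v ≈ 2.50 m/s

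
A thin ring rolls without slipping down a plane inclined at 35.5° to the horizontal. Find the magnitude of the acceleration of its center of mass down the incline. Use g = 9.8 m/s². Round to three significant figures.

a ≈ 2.85 m/s²

The moment of inertia is MR², giving k ≡ I/(MR²) = 1.
Newton's second law down the slope: Mg sinθ − f = Ma. The torque equation fR = Iα (with α = a/R) gives f = kMa.
Eliminating f: Mg sinθ = (1+k)Ma, so a = g sinθ/(1+k) = 9.8 × sin35.5° / 2 ≈ 2.85 m/s².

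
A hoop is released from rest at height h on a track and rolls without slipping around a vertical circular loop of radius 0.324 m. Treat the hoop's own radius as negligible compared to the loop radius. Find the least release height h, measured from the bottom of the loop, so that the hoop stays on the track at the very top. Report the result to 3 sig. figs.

h_min ≈ 0.972 m

With I = MR², the ratio k = I/(MR²) is 1.
At the top, contact is just lost when gravity alone supplies the centripetal force: Mg = Mv_top²/r, i.e. v_top² = gr.
With ω = v/R, the kinetic energy at speed v is ½(1+k)Mv² = Mv².
Energy conservation from release (height h) to the top (height 2r): Mgh = Mg(2r) + M·gr.
Thus h_min = 2r + (1+k)r/2 = r(2 + 2/2) = 0.324 × 3 ≈ 0.972 m.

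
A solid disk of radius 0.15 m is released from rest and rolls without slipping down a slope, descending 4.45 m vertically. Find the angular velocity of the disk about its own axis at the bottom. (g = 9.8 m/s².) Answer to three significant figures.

ω ≈ 50.8 rad/s

The moment of inertia is (1/2)MR², giving k ≡ I/(MR²) = 0.5.
Since it rolls without slipping, ω = v/R and KE = ½Mv² + ½Iω² = ½(1+k)Mv² = (3/4)Mv².
Energy conservation Mgh = ½(1+k)Mv² gives v = √(2gh/(1+k)) = √(2 × 9.8 × 4.45 / 1.5) = 7.625 m/s.
The angular speed follows from ω = v/R = 7.625/0.15 ≈ 50.8 rad/s.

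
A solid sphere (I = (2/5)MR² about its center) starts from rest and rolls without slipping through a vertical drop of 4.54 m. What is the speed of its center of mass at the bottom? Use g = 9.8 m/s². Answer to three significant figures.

v ≈ 7.97 m/s

For this body I = (2/5)MR², i.e. k = I/(MR²) = 0.4.
The rolling condition ω = v/R makes the rotational term ½I(v/R)² = ½kMv², so KE_total = ½(1+k)Mv² = (7/10)Mv².
Setting Mgh = (7/10)Mv² gives v = √(2gh/(1+k)) = √(2·9.8·4.54/1.4) ≈ 7.97 m/s.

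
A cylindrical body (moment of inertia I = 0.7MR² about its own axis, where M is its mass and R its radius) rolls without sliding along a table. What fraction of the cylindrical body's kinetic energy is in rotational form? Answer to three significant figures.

fraction ≈ 0.412

Here I = 0.7MR², so the shape factor k = I/(MR²) = 0.7.
With ω = v/R, KE_trans = ½Mv² and KE_rot = ½Iω² = ½kMv², so KE_total = ½(1+k)Mv².
The rotational fraction is therefore k/(1+k) = 0.7/1.7 ≈ 0.412.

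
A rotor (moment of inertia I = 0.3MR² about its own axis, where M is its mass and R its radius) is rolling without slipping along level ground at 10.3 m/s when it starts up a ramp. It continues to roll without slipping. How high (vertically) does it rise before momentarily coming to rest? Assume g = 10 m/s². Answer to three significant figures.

For this body I = 0.3MR², i.e. k = I/(MR²) = 0.3.
Pure rolling means v = ωR; then KE = ½Mv² + ½I(v/R)² = ½(1+k)Mv² = (13/20)Mv².
All of this converts to potential energy at the highest point: (13/20)Mv₀² = Mgh.
Thus h = (1+k)v₀²/(2g) = 1.3 × 10.3² / (2 × 10) ≈ 6.90 m.

h ≈ 6.90 m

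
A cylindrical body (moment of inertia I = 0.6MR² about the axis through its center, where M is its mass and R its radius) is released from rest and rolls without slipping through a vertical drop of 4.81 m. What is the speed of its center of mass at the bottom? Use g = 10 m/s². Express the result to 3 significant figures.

v ≈ 7.75 m/s

For this body I = 0.6MR², i.e. k = I/(MR²) = 0.6.
Since it rolls without slipping, ω = v/R and KE = ½Mv² + ½Iω² = ½(1+k)Mv² = (4/5)Mv².
Energy conservation: Mgh = (4/5)Mv², so v = √(2gh/(1+k)) = √(2 × 10 × 4.81 / 1.6) ≈ 7.75 m/s.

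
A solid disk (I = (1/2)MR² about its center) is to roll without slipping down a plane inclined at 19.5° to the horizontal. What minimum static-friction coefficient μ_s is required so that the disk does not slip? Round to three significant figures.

The moment of inertia is (1/2)MR², giving k ≡ I/(MR²) = 0.5.
Newton's second law down the slope: Mg sinθ − f = Ma. The torque equation fR = Iα (with α = a/R) gives f = kMa.
These give a = g sinθ/(1+k) and the required friction f = kMg sinθ/(1+k).
The normal force is N = Mg cosθ, so μ_min = f/N = k tanθ/(1+k).
μ_min = 0.5 × tan19.5° / 1.5 ≈ 0.118.

μ_min ≈ 0.118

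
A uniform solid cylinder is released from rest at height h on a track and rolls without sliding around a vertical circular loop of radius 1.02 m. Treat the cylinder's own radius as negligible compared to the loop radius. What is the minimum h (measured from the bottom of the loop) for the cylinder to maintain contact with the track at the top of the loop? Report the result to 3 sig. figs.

h_min ≈ 2.81 m

For this body I = (1/2)MR², i.e. k = I/(MR²) = 0.5.
At the top of the loop, the minimum-contact condition is Mg = Mv_top²/r, so v_top² = gr.
With ω = v/R, the kinetic energy at speed v is ½(1+k)Mv² = (3/4)Mv².
Energy conservation from release (height h) to the top (height 2r): Mgh = Mg(2r) + (3/4)M·gr.
Thus h_min = 2r + (1+k)r/2 = r(2 + 1.5/2) = 1.02 × 2.75 ≈ 2.81 m.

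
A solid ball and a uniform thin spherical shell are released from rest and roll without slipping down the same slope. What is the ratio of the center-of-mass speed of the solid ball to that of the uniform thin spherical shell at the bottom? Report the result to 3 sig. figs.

Each satisfies Mgh = ½(1+k)Mv² with k = I/(MR²), so v ∝ 1/√(1+k).
For the solid ball k = 0.4; for the uniform thin spherical shell k = 2/3.
v₁/v₂ = √((1+k₂)/(1+k₁)) = √(1.667/1.4) ≈ 1.09.

v_ratio ≈ 1.09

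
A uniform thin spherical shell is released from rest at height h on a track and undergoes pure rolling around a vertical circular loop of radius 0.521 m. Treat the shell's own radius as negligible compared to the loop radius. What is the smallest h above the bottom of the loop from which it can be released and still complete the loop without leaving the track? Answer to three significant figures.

h_min ≈ 1.48 m

For this body I = (2/3)MR², i.e. k = I/(MR²) = 2/3.
At the top of the loop, the minimum-contact condition is Mg = Mv_top²/r, so v_top² = gr.
With ω = v/R, the kinetic energy at speed v is ½(1+k)Mv² = (5/6)Mv².
Energy conservation from release (height h) to the top (height 2r): Mgh = Mg(2r) + (5/6)M·gr.
Thus h_min = 2r + (1+k)r/2 = r(2 + 1.667/2) = 0.521 × 2.833 ≈ 1.48 m.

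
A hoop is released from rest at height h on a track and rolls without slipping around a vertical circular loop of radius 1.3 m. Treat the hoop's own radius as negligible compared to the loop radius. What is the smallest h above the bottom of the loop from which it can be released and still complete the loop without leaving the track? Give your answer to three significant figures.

h_min ≈ 3.90 m

The moment of inertia is MR², giving k ≡ I/(MR²) = 1.
At the top, contact is just lost when gravity alone supplies the centripetal force: Mg = Mv_top²/r, i.e. v_top² = gr.
With ω = v/R, the kinetic energy at speed v is ½(1+k)Mv² = Mv².
Energy conservation from release (height h) to the top (height 2r): Mgh = Mg(2r) + M·gr.
Thus h_min = 2r + (1+k)r/2 = r(2 + 2/2) = 1.3 × 3 ≈ 3.90 m.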